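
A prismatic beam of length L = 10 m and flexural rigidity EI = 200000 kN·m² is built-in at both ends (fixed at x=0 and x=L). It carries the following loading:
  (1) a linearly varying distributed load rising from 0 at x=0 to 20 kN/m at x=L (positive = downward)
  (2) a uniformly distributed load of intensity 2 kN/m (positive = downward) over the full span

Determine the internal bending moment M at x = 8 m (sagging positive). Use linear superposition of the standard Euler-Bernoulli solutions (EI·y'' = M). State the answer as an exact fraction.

M(8) = 2 kN·m

Load 1 — triangular load w₀=20 kN/m (0→w₀ over full span):
  M_1 = 3w₀Lx/20 - w₀L²/30 - w₀x³/(6L) = 3·20·10·8/20 - 20·10²/30 - 20·8³/(6·10) = 8/3 kN·m
Load 2 — uniform load w=2 kN/m over full span:
  M_2 = wLx/2 - wL²/12 - wx²/2 = 2·10·8/2 - 2·10²/12 - 2·8²/2 = -2/3 kN·m
Superposition: M = Σ M_i = 2 kN·m ≈ 2.000000 kN·m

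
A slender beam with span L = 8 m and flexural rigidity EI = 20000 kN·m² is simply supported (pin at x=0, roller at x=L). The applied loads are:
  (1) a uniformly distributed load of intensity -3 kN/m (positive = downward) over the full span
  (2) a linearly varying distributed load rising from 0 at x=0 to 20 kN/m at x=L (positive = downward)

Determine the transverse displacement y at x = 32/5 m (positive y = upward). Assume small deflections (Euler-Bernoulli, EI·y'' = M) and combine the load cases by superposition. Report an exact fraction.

y(32/5) = -23232/1953125 m

Load 1 — uniform load w=-3 kN/m over full span:
  y_1 = -wx(L³-2Lx²+x³)/(24EI) = -(-3)·(32/5)·(8³-2·8·(32/5)²+(32/5)³)/(24·20000) = 1856/390625 m
Load 2 — triangular load w₀=20 kN/m (0→w₀ over full span):
  y_2 = -w₀x(7L⁴-10L²x²+3x⁴)/(360LEI) = -20·(32/5)·(7·8⁴-10·8²·(32/5)²+3·(32/5)⁴)/(360·8·20000) = -32512/1953125 m
Superposition: y = Σ y_i = -23232/1953125 m ≈ -0.011895 m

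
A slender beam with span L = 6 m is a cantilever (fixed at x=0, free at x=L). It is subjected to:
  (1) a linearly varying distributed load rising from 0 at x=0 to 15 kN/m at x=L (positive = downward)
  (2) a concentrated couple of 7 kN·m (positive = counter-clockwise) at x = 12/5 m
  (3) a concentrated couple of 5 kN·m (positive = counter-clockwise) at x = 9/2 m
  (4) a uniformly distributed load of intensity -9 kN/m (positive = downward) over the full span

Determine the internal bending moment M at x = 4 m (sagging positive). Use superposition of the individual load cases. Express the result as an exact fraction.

M(4) = -11/3 kN·m

Load 1 — triangular load w₀=15 kN/m (0→w₀ over full span):
  M_1 = w₀Lx/2 - w₀L²/3 - w₀x³/(6L) = 15·6·4/2 - 15·6²/3 - 15·4³/(6·6) = -80/3 kN·m
Load 2 — applied couple M₀=7 kN·m at a=12/5 m (b=L-a=18/5):
  M_2 = 0  [x>a] = 0 kN·m
Load 3 — applied couple M₀=5 kN·m at a=9/2 m (b=L-a=3/2):
  M_3 = M₀  [x≤a] = 5 = 5 kN·m
Load 4 — uniform load w=-9 kN/m over full span:
  M_4 = -w(L-x)²/2 = -(-9)·(6-4)²/2 = 18 kN·m
Superposition: M = Σ M_i = -11/3 kN·m ≈ -3.666667 kN·m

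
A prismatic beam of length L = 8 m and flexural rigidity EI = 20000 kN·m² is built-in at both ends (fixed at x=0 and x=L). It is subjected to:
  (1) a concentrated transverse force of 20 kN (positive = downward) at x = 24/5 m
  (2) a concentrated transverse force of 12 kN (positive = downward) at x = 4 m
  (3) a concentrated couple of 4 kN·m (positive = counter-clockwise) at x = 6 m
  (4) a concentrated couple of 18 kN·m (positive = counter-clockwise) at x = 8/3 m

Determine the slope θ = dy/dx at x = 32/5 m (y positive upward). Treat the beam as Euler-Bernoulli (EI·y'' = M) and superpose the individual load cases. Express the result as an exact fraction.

Load 1 — point force P=20 kN at a=24/5 m (b=L-a=16/5):
  θ_1 = Pa²(L-x)(2bL-(3b+a)(L-x))/(2L³EI)  [x>a] = 20·(24/5)²·(8-(32/5))·(2·(16/5)·8-(3·(16/5)+(24/5))·(8-(32/5)))/(2·8³·20000) = 396/390625 rad
Load 2 — point force P=12 kN at a=4 m (b=L-a=4):
  θ_2 = Pa²(L-x)(2bL-(3b+a)(L-x))/(2L³EI)  [x>a] = 12·4²·(8-(32/5))·(2·4·8-(3·4+4)·(8-(32/5)))/(2·8³·20000) = 9/15625 rad
Load 3 — applied couple M₀=4 kN·m at a=6 m (b=L-a=2):
  θ_3 = (R_Ax²/2 - M_Ax - M₀(x-a))/EI  [x>a] with R_A=9/16, M_A=5/4 = ((9/16)·(32/5)²/2 - (5/4)·(32/5) - 4·((32/5)-6))/20000 = 3/31250 rad
Load 4 — applied couple M₀=18 kN·m at a=8/3 m (b=L-a=16/3):
  θ_4 = (R_Ax²/2 - M_Ax - M₀(x-a))/EI  [x>a] with R_A=3, M_A=0 = (3·(32/5)²/2 - 0·(32/5) - 18·((32/5)-(8/3)))/20000 = -9/31250 rad
Superposition: θ = Σ θ_i = 546/390625 rad ≈ 0.001398 rad

θ(32/5) = 546/390625 rad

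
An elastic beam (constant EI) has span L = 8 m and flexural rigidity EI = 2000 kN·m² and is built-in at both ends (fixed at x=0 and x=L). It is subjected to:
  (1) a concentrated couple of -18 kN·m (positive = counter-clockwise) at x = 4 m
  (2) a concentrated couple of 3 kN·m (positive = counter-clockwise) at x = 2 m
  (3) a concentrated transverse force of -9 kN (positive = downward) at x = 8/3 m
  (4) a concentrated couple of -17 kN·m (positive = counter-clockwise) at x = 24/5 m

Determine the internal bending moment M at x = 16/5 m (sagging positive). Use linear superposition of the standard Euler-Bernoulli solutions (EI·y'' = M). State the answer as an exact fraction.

M(16/5) = -105637/6000 kN·m

Load 1 — applied couple M₀=-18 kN·m at a=4 m (b=L-a=4):
  M_1 = R_Ax - M_A  [x≤a] with R_A=-27/8, M_A=-9/2 = (-27/8)·(16/5) - (-9/2) = -63/10 kN·m
Load 2 — applied couple M₀=3 kN·m at a=2 m (b=L-a=6):
  M_2 = R_Ax - M_A - M₀  [x>a] with R_A=27/64, M_A=-9/16 = (27/64)·(16/5) - (-9/16) - 3 = -87/80 kN·m
Load 3 — point force P=-9 kN at a=8/3 m (b=L-a=16/3):
  M_3 = Pa²(a+3b)(L-x)/L³ - Pa²b/L²  [x>a] = (-9)·(8/3)²·((8/3)+3·(16/3))·(8-(16/5))/8³ - (-9)·(8/3)²·(16/3)/8² = -88/15 kN·m
Load 4 — applied couple M₀=-17 kN·m at a=24/5 m (b=L-a=16/5):
  M_4 = R_Ax - M_A  [x≤a] with R_A=-153/50, M_A=-136/25 = (-153/50)·(16/5) - (-136/25) = -544/125 kN·m
Superposition: M = Σ M_i = -105637/6000 kN·m ≈ -17.606167 kN·m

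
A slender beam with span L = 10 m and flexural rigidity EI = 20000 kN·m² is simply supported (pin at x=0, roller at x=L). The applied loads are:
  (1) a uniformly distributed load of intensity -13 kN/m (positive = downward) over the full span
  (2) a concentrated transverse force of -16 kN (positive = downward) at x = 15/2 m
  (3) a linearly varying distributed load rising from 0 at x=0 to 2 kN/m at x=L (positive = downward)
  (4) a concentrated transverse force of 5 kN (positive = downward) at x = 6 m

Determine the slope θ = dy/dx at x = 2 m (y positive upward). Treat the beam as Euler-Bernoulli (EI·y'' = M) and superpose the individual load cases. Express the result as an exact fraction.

θ(2) = 38443/1800000 rad

Load 1 — uniform load w=-13 kN/m over full span:
  θ_1 = -w(L³-6Lx²+4x³)/(24EI) = -(-13)·(10³-6·10·2²+4·2³)/(24·20000) = 429/20000 rad
Load 2 — point force P=-16 kN at a=15/2 m (b=L-a=5/2):
  θ_2 = -Pb(L²-b²-3x²)/(6LEI)  [x≤a] = -(-16)·(5/2)·(10²-(5/2)²-3·2²)/(6·10·20000) = 109/40000 rad
Load 3 — triangular load w₀=2 kN/m (0→w₀ over full span):
  θ_3 = -w₀(7L⁴-30L²x²+15x⁴)/(360LEI) = -2·(7·10⁴-30·10²·2²+15·2⁴)/(360·10·20000) = -91/56250 rad
Load 4 — point force P=5 kN at a=6 m (b=L-a=4):
  θ_4 = -Pb(L²-b²-3x²)/(6LEI)  [x≤a] = -5·4·(10²-4²-3·2²)/(6·10·20000) = -3/2500 rad
Superposition: θ = Σ θ_i = 38443/1800000 rad ≈ 0.021357 rad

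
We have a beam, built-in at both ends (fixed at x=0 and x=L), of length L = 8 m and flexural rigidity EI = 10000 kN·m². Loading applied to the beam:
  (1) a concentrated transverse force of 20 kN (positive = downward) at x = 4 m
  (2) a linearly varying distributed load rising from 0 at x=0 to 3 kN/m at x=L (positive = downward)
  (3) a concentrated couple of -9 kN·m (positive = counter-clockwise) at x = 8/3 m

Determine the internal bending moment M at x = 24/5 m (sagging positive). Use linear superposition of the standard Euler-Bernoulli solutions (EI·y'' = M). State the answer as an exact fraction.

Load 1 — point force P=20 kN at a=4 m (b=L-a=4):
  M_1 = Pa²(a+3b)(L-x)/L³ - Pa²b/L²  [x>a] = 20·4²·(4+3·4)·(8-(24/5))/8³ - 20·4²·4/8² = 12 kN·m
Load 2 — triangular load w₀=3 kN/m (0→w₀ over full span):
  M_2 = 3w₀Lx/20 - w₀L²/30 - w₀x³/(6L) = 3·3·8·(24/5)/20 - 3·8²/30 - 3·(24/5)³/(6·8) = 496/125 kN·m
Load 3 — applied couple M₀=-9 kN·m at a=8/3 m (b=L-a=16/3):
  M_3 = R_Ax - M_A - M₀  [x>a] with R_A=-3/2, M_A=0 = (-3/2)·(24/5) - 0 - (-9) = 9/5 kN·m
Superposition: M = Σ M_i = 2221/125 kN·m ≈ 17.768000 kN·m

M(24/5) = 2221/125 kN·m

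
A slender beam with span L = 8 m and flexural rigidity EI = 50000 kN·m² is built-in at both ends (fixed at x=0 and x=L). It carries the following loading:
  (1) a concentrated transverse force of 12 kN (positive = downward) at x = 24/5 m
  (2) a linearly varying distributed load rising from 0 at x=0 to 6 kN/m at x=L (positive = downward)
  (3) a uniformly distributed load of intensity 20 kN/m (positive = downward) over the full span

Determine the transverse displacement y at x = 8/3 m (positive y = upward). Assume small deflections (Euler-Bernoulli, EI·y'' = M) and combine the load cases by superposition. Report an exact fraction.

Load 1 — point force P=12 kN at a=24/5 m (b=L-a=16/5):
  y_1 = -Pb²x²(3aL-(3a+b)x)/(6L³EI)  [x≤a] = -12·(16/5)²·(8/3)²·(3·(24/5)·8-(3·(24/5)+(16/5))·(8/3))/(6·8³·50000) = -4096/10546875 m
Load 2 — triangular load w₀=6 kN/m (0→w₀ over full span):
  y_2 = -w₀x²(L-x)²(x+2L)/(120LEI) = -6·(8/3)²·(8-(8/3))²·((8/3)+2·8)/(120·8·50000) = -1792/3796875 m
Load 3 — uniform load w=20 kN/m over full span:
  y_3 = -wx²(L-x)²/(24EI) = -20·(8/3)²·(8-(8/3))²/(24·50000) = -512/151875 m
Superposition: y = Σ y_i = -133888/31640625 m ≈ -0.004232 m

y(8/3) = -133888/31640625 m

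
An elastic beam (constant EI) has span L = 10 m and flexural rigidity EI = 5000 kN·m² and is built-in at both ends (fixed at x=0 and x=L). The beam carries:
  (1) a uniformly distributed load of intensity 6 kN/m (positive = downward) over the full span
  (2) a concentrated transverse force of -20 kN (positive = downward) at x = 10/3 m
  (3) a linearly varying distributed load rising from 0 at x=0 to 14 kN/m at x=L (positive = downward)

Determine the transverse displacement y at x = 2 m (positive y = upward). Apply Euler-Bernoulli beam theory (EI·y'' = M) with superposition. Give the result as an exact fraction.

Load 1 — uniform load w=6 kN/m over full span:
  y_1 = -wx²(L-x)²/(24EI) = -6·2²·(10-2)²/(24·5000) = -8/625 m
Load 2 — point force P=-20 kN at a=10/3 m (b=L-a=20/3):
  y_2 = -Pb²x²(3aL-(3a+b)x)/(6L³EI)  [x≤a] = -(-20)·(20/3)²·2²·(3·(10/3)·10-(3·(10/3)+(20/3))·2)/(6·10³·5000) = 16/2025 m
Load 3 — triangular load w₀=14 kN/m (0→w₀ over full span):
  y_3 = -w₀x²(L-x)²(x+2L)/(120LEI) = -14·2²·(10-2)²·(2+2·10)/(120·10·5000) = -616/46875 m
Superposition: y = Σ y_i = -22832/1265625 m ≈ -0.018040 m

y(2) = -22832/1265625 m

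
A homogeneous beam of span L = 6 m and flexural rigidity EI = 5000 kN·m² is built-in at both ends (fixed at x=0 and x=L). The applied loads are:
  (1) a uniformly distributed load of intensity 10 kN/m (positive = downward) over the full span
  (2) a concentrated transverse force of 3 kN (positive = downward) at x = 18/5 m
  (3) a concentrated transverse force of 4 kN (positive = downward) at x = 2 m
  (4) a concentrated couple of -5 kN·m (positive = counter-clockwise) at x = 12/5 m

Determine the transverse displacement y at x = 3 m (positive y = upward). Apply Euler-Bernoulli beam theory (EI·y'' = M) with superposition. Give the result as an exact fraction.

y(3) = -62861/7500000 m

Load 1 — uniform load w=10 kN/m over full span:
  y_1 = -wx²(L-x)²/(24EI) = -10·3²·(6-3)²/(24·5000) = -27/4000 m
Load 2 — point force P=3 kN at a=18/5 m (b=L-a=12/5):
  y_2 = -Pb²x²(3aL-(3a+b)x)/(6L³EI)  [x≤a] = -3·(12/5)²·3²·(3·(18/5)·6-(3·(18/5)+(12/5))·3)/(6·6³·5000) = -189/312500 m
Load 3 — point force P=4 kN at a=2 m (b=L-a=4):
  y_3 = -Pa²(L-x)²(3bL-(3b+a)(L-x))/(6L³EI)  [x>a] = -4·2²·(6-3)²·(3·4·6-(3·4+2)·(6-3))/(6·6³·5000) = -1/1500 m
Load 4 — applied couple M₀=-5 kN·m at a=12/5 m (b=L-a=18/5):
  y_4 = (R_Ax³/6 - M_Ax²/2 - M₀(x-a)²/2)/EI  [x>a] with R_A=-6/5, M_A=-3/5 = ((-6/5)·3³/6 - (-3/5)·3²/2 - (-5)·(3-(12/5))²/2)/5000 = -9/25000 m
Superposition: y = Σ y_i = -62861/7500000 m ≈ -0.008381 m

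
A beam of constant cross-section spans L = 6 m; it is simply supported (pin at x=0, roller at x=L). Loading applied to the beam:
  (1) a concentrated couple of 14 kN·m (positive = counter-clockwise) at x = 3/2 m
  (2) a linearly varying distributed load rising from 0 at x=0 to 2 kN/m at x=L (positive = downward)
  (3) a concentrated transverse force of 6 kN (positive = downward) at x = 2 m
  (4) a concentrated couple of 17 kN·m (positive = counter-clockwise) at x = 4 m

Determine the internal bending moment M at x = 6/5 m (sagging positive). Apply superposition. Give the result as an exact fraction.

M(6/5) = 1663/125 kN·m

Load 1 — applied couple M₀=14 kN·m at a=3/2 m (b=L-a=9/2):
  M_1 = M₀x/L  [x≤a] = 14·(6/5)/6 = 14/5 kN·m
Load 2 — triangular load w₀=2 kN/m (0→w₀ over full span):
  M_2 = w₀Lx/6 - w₀x³/(6L) = 2·6·(6/5)/6 - 2·(6/5)³/(6·6) = 288/125 kN·m
Load 3 — point force P=6 kN at a=2 m (b=L-a=4):
  M_3 = Pbx/L  [x≤a] = 6·4·(6/5)/6 = 24/5 kN·m
Load 4 — applied couple M₀=17 kN·m at a=4 m (b=L-a=2):
  M_4 = M₀x/L  [x≤a] = 17·(6/5)/6 = 17/5 kN·m
Superposition: M = Σ M_i = 1663/125 kN·m ≈ 13.304000 kN·m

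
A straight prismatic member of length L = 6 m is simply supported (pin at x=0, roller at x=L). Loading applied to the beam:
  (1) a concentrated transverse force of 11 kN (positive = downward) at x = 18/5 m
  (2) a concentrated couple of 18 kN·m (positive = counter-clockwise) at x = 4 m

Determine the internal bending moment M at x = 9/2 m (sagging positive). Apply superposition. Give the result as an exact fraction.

Load 1 — point force P=11 kN at a=18/5 m (b=L-a=12/5):
  M_1 = Pa(L-x)/L  [x>a] = 11·(18/5)·(6-(9/2))/6 = 99/10 kN·m
Load 2 — applied couple M₀=18 kN·m at a=4 m (b=L-a=2):
  M_2 = M₀x/L - M₀  [x>a] = 18·(9/2)/6 - 18 = -9/2 kN·m
Superposition: M = Σ M_i = 27/5 kN·m ≈ 5.400000 kN·m

M(9/2) = 27/5 kN·m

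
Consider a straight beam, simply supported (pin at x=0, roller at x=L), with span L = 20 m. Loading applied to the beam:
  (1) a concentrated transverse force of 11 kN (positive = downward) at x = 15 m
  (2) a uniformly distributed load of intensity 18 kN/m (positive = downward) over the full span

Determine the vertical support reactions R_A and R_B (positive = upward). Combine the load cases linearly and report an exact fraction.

R_A = 731/4 kN, R_B = 753/4 kN

Load 1 — point force P=11 kN at a=15 m (b=L-a=5):
  R_A = Pb/L = 11·5/20 = 11/4 kN
  R_B = Pa/L = 11·15/20 = 33/4 kN
Load 2 — uniform load w=18 kN/m over full span:
  R_A = wL/2 = 18·20/2 = 180 kN
  R_B = wL/2 = 18·20/2 = 180 kN
Superposition: R_A = 731/4 kN, R_B = 753/4 kN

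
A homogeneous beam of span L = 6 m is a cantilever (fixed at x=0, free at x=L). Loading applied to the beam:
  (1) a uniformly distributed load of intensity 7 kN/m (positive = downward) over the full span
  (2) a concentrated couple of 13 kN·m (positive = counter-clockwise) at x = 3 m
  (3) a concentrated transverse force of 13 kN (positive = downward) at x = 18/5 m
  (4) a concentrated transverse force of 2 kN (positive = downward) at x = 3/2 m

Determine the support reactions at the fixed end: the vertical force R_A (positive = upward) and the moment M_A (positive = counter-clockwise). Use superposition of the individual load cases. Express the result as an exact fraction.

Load 1 — uniform load w=7 kN/m over full span:
  R_A = wL = 7·6 = 42 kN
  M_A = wL²/2 = 7·6²/2 = 126 kN·m
Load 2 — applied couple M₀=13 kN·m at a=3 m (b=L-a=3):
  R_A = 0 kN
  M_A = -M₀ = -13 kN·m
Load 3 — point force P=13 kN at a=18/5 m (b=L-a=12/5):
  R_A = P = 13 kN
  M_A = Pa = 13·(18/5) = 234/5 kN·m
Load 4 — point force P=2 kN at a=3/2 m (b=L-a=9/2):
  R_A = P = 2 kN
  M_A = Pa = 2·(3/2) = 3 kN·m
Superposition: R_A = 57 kN, M_A = 814/5 kN·m

R_A = 57 kN, M_A = 814/5 kN·m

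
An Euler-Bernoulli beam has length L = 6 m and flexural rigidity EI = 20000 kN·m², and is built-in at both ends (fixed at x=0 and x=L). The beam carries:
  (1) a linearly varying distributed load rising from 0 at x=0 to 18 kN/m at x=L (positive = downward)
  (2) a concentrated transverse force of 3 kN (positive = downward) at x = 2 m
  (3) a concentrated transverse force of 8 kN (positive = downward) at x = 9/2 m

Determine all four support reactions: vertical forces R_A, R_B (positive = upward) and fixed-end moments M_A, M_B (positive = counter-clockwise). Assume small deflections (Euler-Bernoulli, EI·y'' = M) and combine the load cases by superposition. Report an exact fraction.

Load 1 — triangular load w₀=18 kN/m (0→w₀ over full span):
  R_A = 3w₀L/20 = 3·18·6/20 = 81/5 kN
  M_A = w₀L²/30 = 18·6²/30 = 108/5 kN·m
  R_B = 7w₀L/20 = 7·18·6/20 = 189/5 kN
  M_B = -w₀L²/20 = -18·6²/20 = -162/5 kN·m
Load 2 — point force P=3 kN at a=2 m (b=L-a=4):
  R_A = Pb²(3a+b)/L³ = 3·4²·(3·2+4)/6³ = 20/9 kN
  M_A = Pab²/L² = 3·2·4²/6² = 8/3 kN·m
  R_B = Pa²(a+3b)/L³ = 3·2²·(2+3·4)/6³ = 7/9 kN
  M_B = -Pa²b/L² = -3·2²·4/6² = -4/3 kN·m
Load 3 — point force P=8 kN at a=9/2 m (b=L-a=3/2):
  R_A = Pb²(3a+b)/L³ = 8·(3/2)²·(3·(9/2)+(3/2))/6³ = 5/4 kN
  M_A = Pab²/L² = 8·(9/2)·(3/2)²/6² = 9/4 kN·m
  R_B = Pa²(a+3b)/L³ = 8·(9/2)²·((9/2)+3·(3/2))/6³ = 27/4 kN
  M_B = -Pa²b/L² = -8·(9/2)²·(3/2)/6² = -27/4 kN·m
Superposition: R_A = 3541/180 kN, M_A = 1591/60 kN·m, R_B = 8159/180 kN, M_B = -2429/60 kN·m

R_A = 3541/180 kN, M_A = 1591/60 kN·m, R_B = 8159/180 kN, M_B = -2429/60 kN·m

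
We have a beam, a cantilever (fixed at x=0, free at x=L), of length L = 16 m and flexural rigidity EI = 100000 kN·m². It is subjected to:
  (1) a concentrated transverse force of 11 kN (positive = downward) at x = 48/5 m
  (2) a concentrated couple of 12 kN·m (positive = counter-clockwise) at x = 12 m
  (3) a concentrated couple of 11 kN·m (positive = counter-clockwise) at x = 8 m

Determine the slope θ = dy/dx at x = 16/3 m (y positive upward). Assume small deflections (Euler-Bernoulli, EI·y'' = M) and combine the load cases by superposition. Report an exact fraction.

Load 1 — point force P=11 kN at a=48/5 m (b=L-a=32/5):
  θ_1 = -Px(2a-x)/(2EI)  [x≤a] = -11·(16/3)·(2·(48/5)-(16/3))/(2·100000) = -572/140625 rad
Load 2 — applied couple M₀=12 kN·m at a=12 m (b=L-a=4):
  θ_2 = M₀x/EI  [x≤a] = 12·(16/3)/100000 = 2/3125 rad
Load 3 — applied couple M₀=11 kN·m at a=8 m (b=L-a=8):
  θ_3 = M₀x/EI  [x≤a] = 11·(16/3)/100000 = 11/18750 rad
Superposition: θ = Σ θ_i = -799/281250 rad ≈ -0.002841 rad

θ(16/3) = -799/281250 rad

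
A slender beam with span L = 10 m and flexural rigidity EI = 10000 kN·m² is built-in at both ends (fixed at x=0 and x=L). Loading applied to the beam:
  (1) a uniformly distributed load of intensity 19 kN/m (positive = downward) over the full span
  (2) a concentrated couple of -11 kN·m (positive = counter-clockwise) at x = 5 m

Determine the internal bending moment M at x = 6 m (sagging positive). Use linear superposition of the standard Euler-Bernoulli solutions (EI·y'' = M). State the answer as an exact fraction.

M(6) = 4411/60 kN·m

Load 1 — uniform load w=19 kN/m over full span:
  M_1 = wLx/2 - wL²/12 - wx²/2 = 19·10·6/2 - 19·10²/12 - 19·6²/2 = 209/3 kN·m
Load 2 — applied couple M₀=-11 kN·m at a=5 m (b=L-a=5):
  M_2 = R_Ax - M_A - M₀  [x>a] with R_A=-33/20, M_A=-11/4 = (-33/20)·6 - (-11/4) - (-11) = 77/20 kN·m
Superposition: M = Σ M_i = 4411/60 kN·m ≈ 73.516667 kN·m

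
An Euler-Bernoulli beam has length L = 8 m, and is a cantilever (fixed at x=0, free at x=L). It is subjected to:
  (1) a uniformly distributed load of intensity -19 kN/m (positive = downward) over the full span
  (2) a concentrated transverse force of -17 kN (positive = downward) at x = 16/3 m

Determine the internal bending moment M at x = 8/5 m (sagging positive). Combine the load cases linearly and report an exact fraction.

Load 1 — uniform load w=-19 kN/m over full span:
  M_1 = -w(L-x)²/2 = -(-19)·(8-(8/5))²/2 = 9728/25 kN·m
Load 2 — point force P=-17 kN at a=16/3 m (b=L-a=8/3):
  M_2 = -P(a-x)  [x≤a] = -(-17)·((16/3)-(8/5)) = 952/15 kN·m
Superposition: M = Σ M_i = 33944/75 kN·m ≈ 452.586667 kN·m

M(8/5) = 33944/75 kN·m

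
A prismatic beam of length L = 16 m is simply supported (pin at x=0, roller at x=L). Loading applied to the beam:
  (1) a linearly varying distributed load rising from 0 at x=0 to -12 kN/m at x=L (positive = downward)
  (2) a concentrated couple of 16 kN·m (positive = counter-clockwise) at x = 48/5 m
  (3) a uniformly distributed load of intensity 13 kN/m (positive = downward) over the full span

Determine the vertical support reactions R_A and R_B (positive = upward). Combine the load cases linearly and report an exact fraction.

Load 1 — triangular load w₀=-12 kN/m (0→w₀ over full span):
  R_A = w₀L/6 = (-12)·16/6 = -32 kN
  R_B = w₀L/3 = (-12)·16/3 = -64 kN
Load 2 — applied couple M₀=16 kN·m at a=48/5 m (b=L-a=32/5):
  R_A = M₀/L = 16/16 = 1 kN
  R_B = -M₀/L = -16/16 = -1 kN
Load 3 — uniform load w=13 kN/m over full span:
  R_A = wL/2 = 13·16/2 = 104 kN
  R_B = wL/2 = 13·16/2 = 104 kN
Superposition: R_A = 73 kN, R_B = 39 kN

R_A = 73 kN, R_B = 39 kN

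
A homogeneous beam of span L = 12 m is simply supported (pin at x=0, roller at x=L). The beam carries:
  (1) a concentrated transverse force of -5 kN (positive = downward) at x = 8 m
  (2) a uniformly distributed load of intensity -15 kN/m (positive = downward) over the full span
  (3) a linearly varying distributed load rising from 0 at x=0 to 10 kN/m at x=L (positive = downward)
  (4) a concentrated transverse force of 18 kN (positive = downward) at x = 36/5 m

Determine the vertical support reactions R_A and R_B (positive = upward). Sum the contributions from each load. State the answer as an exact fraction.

Load 1 — point force P=-5 kN at a=8 m (b=L-a=4):
  R_A = Pb/L = (-5)·4/12 = -5/3 kN
  R_B = Pa/L = (-5)·8/12 = -10/3 kN
Load 2 — uniform load w=-15 kN/m over full span:
  R_A = wL/2 = (-15)·12/2 = -90 kN
  R_B = wL/2 = (-15)·12/2 = -90 kN
Load 3 — triangular load w₀=10 kN/m (0→w₀ over full span):
  R_A = w₀L/6 = 10·12/6 = 20 kN
  R_B = w₀L/3 = 10·12/3 = 40 kN
Load 4 — point force P=18 kN at a=36/5 m (b=L-a=24/5):
  R_A = Pb/L = 18·(24/5)/12 = 36/5 kN
  R_B = Pa/L = 18·(36/5)/12 = 54/5 kN
Superposition: R_A = -967/15 kN, R_B = -638/15 kN

R_A = -967/15 kN, R_B = -638/15 kN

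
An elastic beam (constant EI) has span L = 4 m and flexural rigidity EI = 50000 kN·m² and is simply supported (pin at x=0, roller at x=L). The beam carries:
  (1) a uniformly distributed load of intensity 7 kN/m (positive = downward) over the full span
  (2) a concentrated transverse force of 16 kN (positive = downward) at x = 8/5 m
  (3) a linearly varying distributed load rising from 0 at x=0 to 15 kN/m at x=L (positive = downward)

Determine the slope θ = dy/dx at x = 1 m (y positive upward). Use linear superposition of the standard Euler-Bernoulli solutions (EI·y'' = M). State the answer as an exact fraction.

Load 1 — uniform load w=7 kN/m over full span:
  θ_1 = -w(L³-6Lx²+4x³)/(24EI) = -7·(4³-6·4·1²+4·1³)/(24·50000) = -77/300000 rad
Load 2 — point force P=16 kN at a=8/5 m (b=L-a=12/5):
  θ_2 = -Pb(L²-b²-3x²)/(6LEI)  [x≤a] = -16·(12/5)·(4²-(12/5)²-3·1²)/(6·4·50000) = -181/781250 rad
Load 3 — triangular load w₀=15 kN/m (0→w₀ over full span):
  θ_3 = -w₀(7L⁴-30L²x²+15x⁴)/(360LEI) = -15·(7·4⁴-30·4²·1²+15·1⁴)/(360·4·50000) = -1327/4800000 rad
Superposition: θ = Σ θ_i = -152961/200000000 rad ≈ -0.000765 rad

θ(1) = -152961/200000000 rad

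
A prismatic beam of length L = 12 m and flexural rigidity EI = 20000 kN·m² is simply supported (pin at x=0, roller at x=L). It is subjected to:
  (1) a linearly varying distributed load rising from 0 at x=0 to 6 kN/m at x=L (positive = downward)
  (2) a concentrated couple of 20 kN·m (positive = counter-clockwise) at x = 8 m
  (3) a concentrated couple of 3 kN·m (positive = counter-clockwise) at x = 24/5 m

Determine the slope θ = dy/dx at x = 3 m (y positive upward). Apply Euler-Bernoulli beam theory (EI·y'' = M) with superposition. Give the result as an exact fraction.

Load 1 — triangular load w₀=6 kN/m (0→w₀ over full span):
  θ_1 = -w₀(7L⁴-30L²x²+15x⁴)/(360LEI) = -6·(7·12⁴-30·12²·3²+15·3⁴)/(360·12·20000) = -11943/1600000 rad
Load 2 — applied couple M₀=20 kN·m at a=8 m (b=L-a=4):
  θ_2 = (M₀x²/(2L)+C₁)/EI  [x≤a] with C₁=M₀(3b²-L²)/(6L)=-80/3 = (20·3²/(2·12)+(-80/3))/20000 = -23/24000 rad
Load 3 — applied couple M₀=3 kN·m at a=24/5 m (b=L-a=36/5):
  θ_3 = (M₀x²/(2L)+C₁)/EI  [x≤a] with C₁=M₀(3b²-L²)/(6L)=12/25 = (3·3²/(2·12)+(12/25))/20000 = 321/4000000 rad
Superposition: θ = Σ θ_i = -200219/24000000 rad ≈ -0.008342 rad

θ(3) = -200219/24000000 rad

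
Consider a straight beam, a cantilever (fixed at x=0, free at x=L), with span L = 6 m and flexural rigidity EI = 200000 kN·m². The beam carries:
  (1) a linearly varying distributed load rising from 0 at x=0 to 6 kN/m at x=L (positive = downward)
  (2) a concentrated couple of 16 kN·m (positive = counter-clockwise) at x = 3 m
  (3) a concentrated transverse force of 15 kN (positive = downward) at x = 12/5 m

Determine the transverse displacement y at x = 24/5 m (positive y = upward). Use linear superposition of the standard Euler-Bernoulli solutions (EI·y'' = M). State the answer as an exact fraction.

y(24/5) = -1041597/390625000 m

Load 1 — triangular load w₀=6 kN/m (0→w₀ over full span):
  y_1 = (w₀Lx³/12-w₀L²x²/6-w₀x⁵/(120L))/EI = (6·6·(24/5)³/12-6·6²·(24/5)²/6-6·(24/5)⁵/(120·6))/200000 = -126684/48828125 m
Load 2 — applied couple M₀=16 kN·m at a=3 m (b=L-a=3):
  y_2 = M₀a(2x-a)/(2EI)  [x>a] = 16·3·(2·(24/5)-3)/(2·200000) = 99/125000 m
Load 3 — point force P=15 kN at a=12/5 m (b=L-a=18/5):
  y_3 = -Pa²(3x-a)/(6EI)  [x>a] = -15·(12/5)²·(3·(24/5)-(12/5))/(6·200000) = -27/31250 m
Superposition: y = Σ y_i = -1041597/390625000 m ≈ -0.002666 m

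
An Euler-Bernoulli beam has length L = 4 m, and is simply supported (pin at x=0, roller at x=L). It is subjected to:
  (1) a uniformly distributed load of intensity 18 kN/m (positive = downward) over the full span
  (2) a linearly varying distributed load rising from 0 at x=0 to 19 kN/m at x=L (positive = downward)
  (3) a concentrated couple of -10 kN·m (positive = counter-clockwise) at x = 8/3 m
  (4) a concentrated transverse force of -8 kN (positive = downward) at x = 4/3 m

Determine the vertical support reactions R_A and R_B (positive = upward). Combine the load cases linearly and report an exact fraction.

Load 1 — uniform load w=18 kN/m over full span:
  R_A = wL/2 = 18·4/2 = 36 kN
  R_B = wL/2 = 18·4/2 = 36 kN
Load 2 — triangular load w₀=19 kN/m (0→w₀ over full span):
  R_A = w₀L/6 = 19·4/6 = 38/3 kN
  R_B = w₀L/3 = 19·4/3 = 76/3 kN
Load 3 — applied couple M₀=-10 kN·m at a=8/3 m (b=L-a=4/3):
  R_A = M₀/L = (-10)/4 = -5/2 kN
  R_B = -M₀/L = -(-10)/4 = 5/2 kN
Load 4 — point force P=-8 kN at a=4/3 m (b=L-a=8/3):
  R_A = Pb/L = (-8)·(8/3)/4 = -16/3 kN
  R_B = Pa/L = (-8)·(4/3)/4 = -8/3 kN
Superposition: R_A = 245/6 kN, R_B = 367/6 kN

R_A = 245/6 kN, R_B = 367/6 kN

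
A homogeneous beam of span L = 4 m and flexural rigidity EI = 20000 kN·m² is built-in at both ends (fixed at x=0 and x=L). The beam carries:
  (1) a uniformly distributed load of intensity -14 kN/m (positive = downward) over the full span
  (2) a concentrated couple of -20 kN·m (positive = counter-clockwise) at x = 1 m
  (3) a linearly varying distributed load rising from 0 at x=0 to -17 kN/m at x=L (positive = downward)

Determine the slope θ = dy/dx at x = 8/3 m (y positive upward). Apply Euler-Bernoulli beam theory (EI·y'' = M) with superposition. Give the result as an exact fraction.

θ(8/3) = -3239/12150000 rad

Load 1 — uniform load w=-14 kN/m over full span:
  θ_1 = -wx(L-x)(L-2x)/(12EI) = -(-14)·(8/3)·(4-(8/3))·(4-2·(8/3))/(12·20000) = -14/50625 rad
Load 2 — applied couple M₀=-20 kN·m at a=1 m (b=L-a=3):
  θ_2 = (R_Ax²/2 - M_Ax - M₀(x-a))/EI  [x>a] with R_A=-45/8, M_A=15/4 = ((-45/8)·(8/3)²/2 - (15/4)·(8/3) - (-20)·((8/3)-1))/20000 = 1/6000 rad
Load 3 — triangular load w₀=-17 kN/m (0→w₀ over full span):
  θ_3 = -w₀(2x(L-x)(L-2x)(x+2L)+x²(L-x)²)/(120LEI) = -(-17)·(2·(8/3)·(4-(8/3))·(4-2·(8/3))·((8/3)+2·4)+(8/3)²·(4-(8/3))²)/(120·4·20000) = -119/759375 rad
Superposition: θ = Σ θ_i = -3239/12150000 rad ≈ -0.000267 rad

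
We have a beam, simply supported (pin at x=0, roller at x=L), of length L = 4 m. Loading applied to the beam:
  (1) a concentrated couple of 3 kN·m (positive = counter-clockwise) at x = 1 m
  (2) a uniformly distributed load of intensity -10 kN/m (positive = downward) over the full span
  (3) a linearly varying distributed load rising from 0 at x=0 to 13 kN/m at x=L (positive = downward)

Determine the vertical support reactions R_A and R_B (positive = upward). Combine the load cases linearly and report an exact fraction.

R_A = -127/12 kN, R_B = -41/12 kN

Load 1 — applied couple M₀=3 kN·m at a=1 m (b=L-a=3):
  R_A = M₀/L = 3/4 kN
  R_B = -M₀/L = -3/4 kN
Load 2 — uniform load w=-10 kN/m over full span:
  R_A = wL/2 = (-10)·4/2 = -20 kN
  R_B = wL/2 = (-10)·4/2 = -20 kN
Load 3 — triangular load w₀=13 kN/m (0→w₀ over full span):
  R_A = w₀L/6 = 13·4/6 = 26/3 kN
  R_B = w₀L/3 = 13·4/3 = 52/3 kN
Superposition: R_A = -127/12 kN, R_B = -41/12 kN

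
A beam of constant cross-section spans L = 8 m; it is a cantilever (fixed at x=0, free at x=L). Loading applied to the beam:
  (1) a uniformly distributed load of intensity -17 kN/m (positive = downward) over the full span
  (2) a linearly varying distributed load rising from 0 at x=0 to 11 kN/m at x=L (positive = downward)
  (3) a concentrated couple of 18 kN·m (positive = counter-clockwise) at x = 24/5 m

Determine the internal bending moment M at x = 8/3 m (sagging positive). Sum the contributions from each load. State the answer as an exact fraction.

Load 1 — uniform load w=-17 kN/m over full span:
  M_1 = -w(L-x)²/2 = -(-17)·(8-(8/3))²/2 = 2176/9 kN·m
Load 2 — triangular load w₀=11 kN/m (0→w₀ over full span):
  M_2 = w₀Lx/2 - w₀L²/3 - w₀x³/(6L) = 11·8·(8/3)/2 - 11·8²/3 - 11·(8/3)³/(6·8) = -9856/81 kN·m
Load 3 — applied couple M₀=18 kN·m at a=24/5 m (b=L-a=16/5):
  M_3 = M₀  [x≤a] = 18 = 18 kN·m
Superposition: M = Σ M_i = 11186/81 kN·m ≈ 138.098765 kN·m

M(8/3) = 11186/81 kN·m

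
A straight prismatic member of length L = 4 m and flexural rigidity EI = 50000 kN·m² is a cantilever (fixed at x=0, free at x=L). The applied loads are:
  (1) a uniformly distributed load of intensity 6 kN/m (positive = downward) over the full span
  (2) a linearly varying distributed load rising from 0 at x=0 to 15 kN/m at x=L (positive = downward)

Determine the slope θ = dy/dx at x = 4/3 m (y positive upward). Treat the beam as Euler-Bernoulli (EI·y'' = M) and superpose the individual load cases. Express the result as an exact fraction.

θ(4/3) = -1271/506250 rad

Load 1 — uniform load w=6 kN/m over full span:
  θ_1 = -wx(x²-3Lx+3L²)/(6EI) = -6·(4/3)·((4/3)²-3·4·(4/3)+3·4²)/(6·50000) = -76/84375 rad
Load 2 — triangular load w₀=15 kN/m (0→w₀ over full span):
  θ_2 = (w₀Lx²/4-w₀L²x/3-w₀x⁴/(24L))/EI = (15·4·(4/3)²/4-15·4²·(4/3)/3-15·(4/3)⁴/(24·4))/50000 = -163/101250 rad
Superposition: θ = Σ θ_i = -1271/506250 rad ≈ -0.002511 rad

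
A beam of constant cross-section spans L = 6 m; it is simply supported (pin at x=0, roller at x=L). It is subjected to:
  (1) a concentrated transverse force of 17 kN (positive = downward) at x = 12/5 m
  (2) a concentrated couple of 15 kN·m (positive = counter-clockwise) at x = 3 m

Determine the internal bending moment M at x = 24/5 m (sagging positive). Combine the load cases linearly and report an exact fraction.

Load 1 — point force P=17 kN at a=12/5 m (b=L-a=18/5):
  M_1 = Pa(L-x)/L  [x>a] = 17·(12/5)·(6-(24/5))/6 = 204/25 kN·m
Load 2 — applied couple M₀=15 kN·m at a=3 m (b=L-a=3):
  M_2 = M₀x/L - M₀  [x>a] = 15·(24/5)/6 - 15 = -3 kN·m
Superposition: M = Σ M_i = 129/25 kN·m ≈ 5.160000 kN·m

M(24/5) = 129/25 kN·m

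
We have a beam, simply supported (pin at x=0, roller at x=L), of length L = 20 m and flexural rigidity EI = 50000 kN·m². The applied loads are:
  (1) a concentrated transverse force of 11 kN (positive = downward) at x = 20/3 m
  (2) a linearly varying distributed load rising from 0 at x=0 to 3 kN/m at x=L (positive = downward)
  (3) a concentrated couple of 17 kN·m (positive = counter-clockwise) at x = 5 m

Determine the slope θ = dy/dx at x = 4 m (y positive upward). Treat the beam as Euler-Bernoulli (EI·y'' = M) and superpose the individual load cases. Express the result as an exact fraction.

Load 1 — point force P=11 kN at a=20/3 m (b=L-a=40/3):
  θ_1 = -Pb(L²-b²-3x²)/(6LEI)  [x≤a] = -11·(40/3)·(20²-(40/3)²-3·4²)/(6·20·50000) = -1078/253125 rad
Load 2 — triangular load w₀=3 kN/m (0→w₀ over full span):
  θ_2 = -w₀(7L⁴-30L²x²+15x⁴)/(360LEI) = -3·(7·20⁴-30·20²·4²+15·4⁴)/(360·20·50000) = -364/46875 rad
Load 3 — applied couple M₀=17 kN·m at a=5 m (b=L-a=15):
  θ_3 = (M₀x²/(2L)+C₁)/EI  [x≤a] with C₁=M₀(3b²-L²)/(6L)=935/24 = (17·4²/(2·20)+(935/24))/50000 = 5491/6000000 rad
Superposition: θ = Σ θ_i = -1799647/162000000 rad ≈ -0.011109 rad

θ(4) = -1799647/162000000 rad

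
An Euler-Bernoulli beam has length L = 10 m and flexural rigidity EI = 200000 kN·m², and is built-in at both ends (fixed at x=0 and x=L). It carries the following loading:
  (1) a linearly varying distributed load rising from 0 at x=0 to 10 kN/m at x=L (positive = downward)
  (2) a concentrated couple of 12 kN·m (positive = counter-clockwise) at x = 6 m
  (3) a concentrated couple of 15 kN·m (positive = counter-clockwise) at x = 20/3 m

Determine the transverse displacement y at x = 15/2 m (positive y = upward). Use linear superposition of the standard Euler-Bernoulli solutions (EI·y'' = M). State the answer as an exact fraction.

y(15/2) = -527/1228800 m

Load 1 — triangular load w₀=10 kN/m (0→w₀ over full span):
  y_1 = -w₀x²(L-x)²(x+2L)/(120LEI) = -10·(15/2)²·(10-(15/2))²·((15/2)+2·10)/(120·10·200000) = -33/81920 m
Load 2 — applied couple M₀=12 kN·m at a=6 m (b=L-a=4):
  y_2 = (R_Ax³/6 - M_Ax²/2 - M₀(x-a)²/2)/EI  [x>a] with R_A=216/125, M_A=96/25 = ((216/125)·(15/2)³/6 - (96/25)·(15/2)²/2 - 12·((15/2)-6)²/2)/200000 = 0 m
Load 3 — applied couple M₀=15 kN·m at a=20/3 m (b=L-a=10/3):
  y_3 = (R_Ax³/6 - M_Ax²/2 - M₀(x-a)²/2)/EI  [x>a] with R_A=2, M_A=5 = (2·(15/2)³/6 - 5·(15/2)²/2 - 15·((15/2)-(20/3))²/2)/200000 = -1/38400 m
Superposition: y = Σ y_i = -527/1228800 m ≈ -0.000429 m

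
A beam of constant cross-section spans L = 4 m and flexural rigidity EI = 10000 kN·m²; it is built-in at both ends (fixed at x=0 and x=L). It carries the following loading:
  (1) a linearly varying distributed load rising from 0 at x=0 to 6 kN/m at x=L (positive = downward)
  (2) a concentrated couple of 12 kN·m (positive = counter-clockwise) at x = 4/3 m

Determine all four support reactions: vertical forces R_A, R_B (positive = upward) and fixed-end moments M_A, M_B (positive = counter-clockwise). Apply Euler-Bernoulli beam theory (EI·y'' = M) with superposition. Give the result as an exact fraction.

Load 1 — triangular load w₀=6 kN/m (0→w₀ over full span):
  R_A = 3w₀L/20 = 3·6·4/20 = 18/5 kN
  M_A = w₀L²/30 = 6·4²/30 = 16/5 kN·m
  R_B = 7w₀L/20 = 7·6·4/20 = 42/5 kN
  M_B = -w₀L²/20 = -6·4²/20 = -24/5 kN·m
Load 2 — applied couple M₀=12 kN·m at a=4/3 m (b=L-a=8/3):
  R_A = 6M₀ab/L³ = 6·12·(4/3)·(8/3)/4³ = 4 kN
  M_A = M₀b(2a-b)/L² = 12·(8/3)·(2·(4/3)-(8/3))/4² = 0 kN·m
  R_B = -6M₀ab/L³ = -6·12·(4/3)·(8/3)/4³ = -4 kN
  M_B = M₀a(2b-a)/L² = 12·(4/3)·(2·(8/3)-(4/3))/4² = 4 kN·m
Superposition: R_A = 38/5 kN, M_A = 16/5 kN·m, R_B = 22/5 kN, M_B = -4/5 kN·m

R_A = 38/5 kN, M_A = 16/5 kN·m, R_B = 22/5 kN, M_B = -4/5 kN·m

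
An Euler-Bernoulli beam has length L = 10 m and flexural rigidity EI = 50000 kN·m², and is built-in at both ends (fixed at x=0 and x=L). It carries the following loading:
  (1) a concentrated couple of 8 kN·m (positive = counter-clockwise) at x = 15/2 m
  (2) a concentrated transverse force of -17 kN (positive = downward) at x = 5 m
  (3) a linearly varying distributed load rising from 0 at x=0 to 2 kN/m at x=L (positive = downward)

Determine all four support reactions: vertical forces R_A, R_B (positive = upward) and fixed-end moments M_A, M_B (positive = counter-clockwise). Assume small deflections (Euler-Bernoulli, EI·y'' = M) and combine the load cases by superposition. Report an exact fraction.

Load 1 — applied couple M₀=8 kN·m at a=15/2 m (b=L-a=5/2):
  R_A = 6M₀ab/L³ = 6·8·(15/2)·(5/2)/10³ = 9/10 kN
  M_A = M₀b(2a-b)/L² = 8·(5/2)·(2·(15/2)-(5/2))/10² = 5/2 kN·m
  R_B = -6M₀ab/L³ = -6·8·(15/2)·(5/2)/10³ = -9/10 kN
  M_B = M₀a(2b-a)/L² = 8·(15/2)·(2·(5/2)-(15/2))/10² = -3/2 kN·m
Load 2 — point force P=-17 kN at a=5 m (b=L-a=5):
  R_A = Pb²(3a+b)/L³ = (-17)·5²·(3·5+5)/10³ = -17/2 kN
  M_A = Pab²/L² = (-17)·5·5²/10² = -85/4 kN·m
  R_B = Pa²(a+3b)/L³ = (-17)·5²·(5+3·5)/10³ = -17/2 kN
  M_B = -Pa²b/L² = -(-17)·5²·5/10² = 85/4 kN·m
Load 3 — triangular load w₀=2 kN/m (0→w₀ over full span):
  R_A = 3w₀L/20 = 3·2·10/20 = 3 kN
  M_A = w₀L²/30 = 2·10²/30 = 20/3 kN·m
  R_B = 7w₀L/20 = 7·2·10/20 = 7 kN
  M_B = -w₀L²/20 = -2·10²/20 = -10 kN·m
Superposition: R_A = -23/5 kN, M_A = -145/12 kN·m, R_B = -12/5 kN, M_B = 39/4 kN·m

R_A = -23/5 kN, M_A = -145/12 kN·m, R_B = -12/5 kN, M_B = 39/4 kN·m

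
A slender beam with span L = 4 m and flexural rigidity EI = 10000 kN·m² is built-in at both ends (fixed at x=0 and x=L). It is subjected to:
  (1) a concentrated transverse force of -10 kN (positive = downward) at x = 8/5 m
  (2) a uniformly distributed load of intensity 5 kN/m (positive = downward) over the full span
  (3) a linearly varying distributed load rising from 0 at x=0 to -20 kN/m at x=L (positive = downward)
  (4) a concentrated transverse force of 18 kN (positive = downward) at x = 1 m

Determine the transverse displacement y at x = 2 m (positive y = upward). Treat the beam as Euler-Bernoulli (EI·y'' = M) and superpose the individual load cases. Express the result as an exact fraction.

y(2) = 83/250000 m

Load 1 — point force P=-10 kN at a=8/5 m (b=L-a=12/5):
  y_1 = -Pa²(L-x)²(3bL-(3b+a)(L-x))/(6L³EI)  [x>a] = -(-10)·(8/5)²·(4-2)²·(3·(12/5)·4-(3·(12/5)+(8/5))·(4-2))/(6·4³·10000) = 14/46875 m
Load 2 — uniform load w=5 kN/m over full span:
  y_2 = -wx²(L-x)²/(24EI) = -5·2²·(4-2)²/(24·10000) = -1/3000 m
Load 3 — triangular load w₀=-20 kN/m (0→w₀ over full span):
  y_3 = -w₀x²(L-x)²(x+2L)/(120LEI) = -(-20)·2²·(4-2)²·(2+2·4)/(120·4·10000) = 1/1500 m
Load 4 — point force P=18 kN at a=1 m (b=L-a=3):
  y_4 = -Pa²(L-x)²(3bL-(3b+a)(L-x))/(6L³EI)  [x>a] = -18·1²·(4-2)²·(3·3·4-(3·3+1)·(4-2))/(6·4³·10000) = -3/10000 m
Superposition: y = Σ y_i = 83/250000 m ≈ 0.000332 m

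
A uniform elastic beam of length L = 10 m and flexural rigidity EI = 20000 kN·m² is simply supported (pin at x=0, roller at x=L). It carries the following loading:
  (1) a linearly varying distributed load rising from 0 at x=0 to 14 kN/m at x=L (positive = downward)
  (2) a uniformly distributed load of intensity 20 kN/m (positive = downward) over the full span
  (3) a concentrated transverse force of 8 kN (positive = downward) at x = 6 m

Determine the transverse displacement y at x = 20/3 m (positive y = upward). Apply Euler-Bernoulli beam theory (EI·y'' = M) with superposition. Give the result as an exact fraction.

Load 1 — triangular load w₀=14 kN/m (0→w₀ over full span):
  y_1 = -w₀x(7L⁴-10L²x²+3x⁴)/(360LEI) = -14·(20/3)·(7·10⁴-10·10²·(20/3)²+3·(20/3)⁴)/(360·10·20000) = -119/2916 m
Load 2 — uniform load w=20 kN/m over full span:
  y_2 = -wx(L³-2Lx²+x³)/(24EI) = -20·(20/3)·(10³-2·10·(20/3)²+(20/3)³)/(24·20000) = -55/486 m
Load 3 — point force P=8 kN at a=6 m (b=L-a=4):
  y_3 = -Pa(L-x)(2Lx-a²-x²)/(6LEI)  [x>a] = -8·6·(10-(20/3))·(2·10·(20/3)-6²-(20/3)²)/(6·10·20000) = -119/16875 m
Superposition: y = Σ y_i = -293477/1822500 m ≈ -0.161030 m

y(20/3) = -293477/1822500 m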